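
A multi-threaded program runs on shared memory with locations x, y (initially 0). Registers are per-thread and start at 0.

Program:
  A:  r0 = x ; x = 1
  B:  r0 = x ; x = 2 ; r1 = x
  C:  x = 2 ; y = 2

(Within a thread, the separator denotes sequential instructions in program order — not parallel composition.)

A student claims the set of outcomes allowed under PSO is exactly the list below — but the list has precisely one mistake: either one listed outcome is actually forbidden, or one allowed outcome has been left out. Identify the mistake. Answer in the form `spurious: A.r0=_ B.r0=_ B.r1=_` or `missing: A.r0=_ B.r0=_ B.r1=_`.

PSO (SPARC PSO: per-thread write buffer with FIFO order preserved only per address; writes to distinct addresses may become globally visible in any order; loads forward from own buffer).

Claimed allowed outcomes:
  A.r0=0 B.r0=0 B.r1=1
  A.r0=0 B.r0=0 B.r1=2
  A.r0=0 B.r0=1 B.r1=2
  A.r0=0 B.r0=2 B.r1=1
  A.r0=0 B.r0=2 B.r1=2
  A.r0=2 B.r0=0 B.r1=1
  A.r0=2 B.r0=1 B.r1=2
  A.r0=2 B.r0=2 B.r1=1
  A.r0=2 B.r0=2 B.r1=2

missing: A.r0=2 B.r0=0 B.r1=2

outcome vector order: (A.r0,B.r0,B.r1)
[PSO] allowed = {0/0/1 0/0/2 0/1/2 0/2/1 0/2/2 2/0/1 2/0/2 2/1/2 2/2/1 2/2/2}
PSO∖claimed = {2/0/2}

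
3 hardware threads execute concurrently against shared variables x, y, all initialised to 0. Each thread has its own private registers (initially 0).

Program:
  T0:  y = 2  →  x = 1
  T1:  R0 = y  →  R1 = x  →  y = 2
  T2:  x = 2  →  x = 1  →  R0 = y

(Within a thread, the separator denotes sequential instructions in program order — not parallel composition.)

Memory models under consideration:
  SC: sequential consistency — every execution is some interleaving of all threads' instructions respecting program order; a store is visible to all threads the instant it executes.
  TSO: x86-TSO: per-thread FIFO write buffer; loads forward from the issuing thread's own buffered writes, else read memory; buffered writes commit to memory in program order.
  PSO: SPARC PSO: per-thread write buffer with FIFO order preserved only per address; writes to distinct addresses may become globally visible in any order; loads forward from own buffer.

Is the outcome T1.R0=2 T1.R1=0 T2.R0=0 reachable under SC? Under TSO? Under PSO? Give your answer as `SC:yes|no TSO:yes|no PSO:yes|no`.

outcome vector order: (T1.R0,T1.R1,T2.R0)
SC: 10 outcomes — {(0,0,0); (0,0,2); (0,1,0); (0,1,2); (0,2,0); (0,2,2); (2,0,2); (2,1,0); (2,1,2); (2,2,2)}
TSO: 12 outcomes — {(0,0,0); (0,0,2); (0,1,0); (0,1,2); (0,2,0); (0,2,2); (2,0,0); (2,0,2); (2,1,0); (2,1,2); (2,2,0); (2,2,2)}
PSO: 12 outcomes — {(0,0,0); (0,0,2); (0,1,0); (0,1,2); (0,2,0); (0,2,2); (2,0,0); (2,0,2); (2,1,0); (2,1,2); (2,2,0); (2,2,2)}
target (2,0,0) ∈ {TSO,PSO}

SC:no TSO:yes PSO:yes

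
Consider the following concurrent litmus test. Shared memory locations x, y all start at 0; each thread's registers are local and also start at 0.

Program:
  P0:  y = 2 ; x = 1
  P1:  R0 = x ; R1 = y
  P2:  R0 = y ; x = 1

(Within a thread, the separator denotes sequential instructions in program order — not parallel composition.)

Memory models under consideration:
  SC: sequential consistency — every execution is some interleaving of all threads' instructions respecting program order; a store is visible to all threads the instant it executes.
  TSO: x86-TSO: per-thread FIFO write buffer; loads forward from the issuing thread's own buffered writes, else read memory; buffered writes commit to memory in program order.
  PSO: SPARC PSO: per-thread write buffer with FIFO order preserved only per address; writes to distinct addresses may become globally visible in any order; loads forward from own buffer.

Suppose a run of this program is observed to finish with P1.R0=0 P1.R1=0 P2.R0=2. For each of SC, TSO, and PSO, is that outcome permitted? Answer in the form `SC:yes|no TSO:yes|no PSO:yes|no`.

outcome vector order: (P1.R0,P1.R1,P2.R0)
SC: 7 outcomes — {0/0/0, 0/0/2, 0/2/0, 0/2/2, 1/0/0, 1/2/0, 1/2/2}
TSO: 7 outcomes — {0/0/0, 0/0/2, 0/2/0, 0/2/2, 1/0/0, 1/2/0, 1/2/2}
PSO: 8 outcomes — {0/0/0, 0/0/2, 0/2/0, 0/2/2, 1/0/0, 1/0/2, 1/2/0, 1/2/2}
target 0/0/2 ∈ {SC,TSO,PSO}

SC:yes TSO:yes PSO:yes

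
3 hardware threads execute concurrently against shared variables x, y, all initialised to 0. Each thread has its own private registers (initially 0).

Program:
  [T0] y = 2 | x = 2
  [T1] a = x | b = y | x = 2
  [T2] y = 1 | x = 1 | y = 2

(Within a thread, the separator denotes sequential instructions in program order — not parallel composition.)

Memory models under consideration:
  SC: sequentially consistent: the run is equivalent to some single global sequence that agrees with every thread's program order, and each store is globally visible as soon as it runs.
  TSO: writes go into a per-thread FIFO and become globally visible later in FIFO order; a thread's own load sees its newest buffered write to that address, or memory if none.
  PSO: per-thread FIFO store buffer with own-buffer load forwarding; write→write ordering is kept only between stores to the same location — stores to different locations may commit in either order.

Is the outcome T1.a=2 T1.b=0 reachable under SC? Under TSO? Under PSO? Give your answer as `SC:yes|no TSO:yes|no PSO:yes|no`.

SC:no TSO:no PSO:yes

outcome vector order: (T1.a,T1.b)
SC (7): 00; 01; 02; 11; 12; 21; 22
TSO (7): 00; 01; 02; 11; 12; 21; 22
PSO (9): 00; 01; 02; 10; 11; 12; 20; 21; 22
target 20 ∈ {PSO}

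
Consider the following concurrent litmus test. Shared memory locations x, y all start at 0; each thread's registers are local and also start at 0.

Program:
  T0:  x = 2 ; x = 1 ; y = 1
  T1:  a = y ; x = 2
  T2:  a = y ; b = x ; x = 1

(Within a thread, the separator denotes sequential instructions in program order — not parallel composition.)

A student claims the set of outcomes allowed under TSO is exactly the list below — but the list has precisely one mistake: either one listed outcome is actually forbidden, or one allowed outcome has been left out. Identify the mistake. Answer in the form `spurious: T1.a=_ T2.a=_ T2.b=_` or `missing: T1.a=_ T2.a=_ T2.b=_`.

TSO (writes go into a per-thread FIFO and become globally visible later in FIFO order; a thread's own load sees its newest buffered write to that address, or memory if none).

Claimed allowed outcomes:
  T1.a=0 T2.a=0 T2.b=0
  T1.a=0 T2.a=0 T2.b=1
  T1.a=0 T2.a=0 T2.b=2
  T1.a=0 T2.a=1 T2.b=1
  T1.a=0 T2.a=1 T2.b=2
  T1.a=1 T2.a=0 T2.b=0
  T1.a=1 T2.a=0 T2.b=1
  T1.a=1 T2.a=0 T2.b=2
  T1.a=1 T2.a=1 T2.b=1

missing: T1.a=1 T2.a=1 T2.b=2

outcome vector order: (T1.a,T2.a,T2.b)
TSO: 10 outcomes — {(0,0,0); (0,0,1); (0,0,2); (0,1,1); (0,1,2); (1,0,0); (1,0,1); (1,0,2); (1,1,1); (1,1,2)}
TSO∖claimed = {(1,1,2)}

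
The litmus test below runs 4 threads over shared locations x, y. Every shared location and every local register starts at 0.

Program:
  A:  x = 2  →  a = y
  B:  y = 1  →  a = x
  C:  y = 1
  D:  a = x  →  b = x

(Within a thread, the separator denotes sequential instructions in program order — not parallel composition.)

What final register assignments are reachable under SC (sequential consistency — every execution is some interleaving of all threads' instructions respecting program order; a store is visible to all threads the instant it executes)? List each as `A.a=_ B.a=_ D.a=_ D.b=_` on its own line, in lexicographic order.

A.a=0 B.a=2 D.a=0 D.b=0
A.a=0 B.a=2 D.a=0 D.b=2
A.a=0 B.a=2 D.a=2 D.b=2
A.a=1 B.a=0 D.a=0 D.b=0
A.a=1 B.a=0 D.a=0 D.b=2
A.a=1 B.a=0 D.a=2 D.b=2
A.a=1 B.a=2 D.a=0 D.b=0
A.a=1 B.a=2 D.a=0 D.b=2
A.a=1 B.a=2 D.a=2 D.b=2

outcome vector order: (A.a,B.a,D.a,D.b)
|SC outcomes| = 9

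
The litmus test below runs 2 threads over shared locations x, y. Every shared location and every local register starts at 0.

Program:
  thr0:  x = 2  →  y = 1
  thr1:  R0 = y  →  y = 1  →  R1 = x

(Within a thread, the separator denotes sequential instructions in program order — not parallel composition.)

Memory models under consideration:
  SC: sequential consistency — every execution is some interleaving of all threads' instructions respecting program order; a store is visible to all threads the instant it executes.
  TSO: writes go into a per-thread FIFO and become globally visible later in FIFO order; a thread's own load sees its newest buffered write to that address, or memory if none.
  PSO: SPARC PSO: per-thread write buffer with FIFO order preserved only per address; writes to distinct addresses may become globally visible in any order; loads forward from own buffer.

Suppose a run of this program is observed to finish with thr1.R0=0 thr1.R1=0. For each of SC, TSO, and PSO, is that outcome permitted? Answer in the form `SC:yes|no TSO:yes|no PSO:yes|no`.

outcome vector order: (thr1.R0,thr1.R1)
[SC] allowed = {00, 02, 12}
[TSO] allowed = {00, 02, 12}
[PSO] allowed = {00, 02, 10, 12}
target 00 ∈ {SC,TSO,PSO}

SC:yes TSO:yes PSO:yes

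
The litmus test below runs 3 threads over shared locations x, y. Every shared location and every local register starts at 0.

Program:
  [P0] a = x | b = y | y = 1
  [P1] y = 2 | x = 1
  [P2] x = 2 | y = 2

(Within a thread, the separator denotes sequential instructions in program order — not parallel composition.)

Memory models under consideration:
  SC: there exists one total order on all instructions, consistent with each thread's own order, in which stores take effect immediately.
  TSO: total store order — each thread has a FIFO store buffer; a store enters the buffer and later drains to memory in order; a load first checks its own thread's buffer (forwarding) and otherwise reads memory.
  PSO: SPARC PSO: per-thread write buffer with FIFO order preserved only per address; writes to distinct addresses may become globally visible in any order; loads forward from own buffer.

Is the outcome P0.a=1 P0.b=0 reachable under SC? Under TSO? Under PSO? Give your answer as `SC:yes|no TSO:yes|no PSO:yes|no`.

outcome vector order: (P0.a,P0.b)
SC: 5 outcomes — {(0,0) (0,2) (1,2) (2,0) (2,2)}
TSO: 5 outcomes — {(0,0) (0,2) (1,2) (2,0) (2,2)}
PSO: 6 outcomes — {(0,0) (0,2) (1,0) (1,2) (2,0) (2,2)}
target (1,0) ∈ {PSO}

SC:no TSO:no PSO:yes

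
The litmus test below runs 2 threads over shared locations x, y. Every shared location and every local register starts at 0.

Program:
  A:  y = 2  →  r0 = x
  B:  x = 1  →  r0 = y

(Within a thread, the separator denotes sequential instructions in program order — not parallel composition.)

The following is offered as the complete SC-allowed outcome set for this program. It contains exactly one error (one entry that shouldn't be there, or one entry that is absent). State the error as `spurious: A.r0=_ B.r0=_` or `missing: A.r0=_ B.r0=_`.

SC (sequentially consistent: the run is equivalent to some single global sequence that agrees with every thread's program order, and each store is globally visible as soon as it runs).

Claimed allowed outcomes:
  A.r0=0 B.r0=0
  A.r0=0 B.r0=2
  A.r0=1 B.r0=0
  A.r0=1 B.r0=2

outcome vector order: (A.r0,B.r0)
under SC → 02 10 12
claimed∖SC = {00}

spurious: A.r0=0 B.r0=0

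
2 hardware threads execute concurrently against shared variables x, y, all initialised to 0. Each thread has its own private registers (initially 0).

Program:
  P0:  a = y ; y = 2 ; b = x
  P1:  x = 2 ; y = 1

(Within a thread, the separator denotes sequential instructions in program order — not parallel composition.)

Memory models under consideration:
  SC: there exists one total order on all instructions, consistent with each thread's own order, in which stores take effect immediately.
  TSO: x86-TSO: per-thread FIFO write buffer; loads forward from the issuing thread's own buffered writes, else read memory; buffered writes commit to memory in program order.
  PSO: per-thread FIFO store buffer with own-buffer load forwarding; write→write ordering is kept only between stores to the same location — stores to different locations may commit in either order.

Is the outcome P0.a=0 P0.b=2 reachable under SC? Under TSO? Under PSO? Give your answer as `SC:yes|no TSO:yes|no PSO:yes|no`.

SC:yes TSO:yes PSO:yes

outcome vector order: (P0.a,P0.b)
SC: 3 outcomes — {0/0 0/2 1/2}
TSO: 3 outcomes — {0/0 0/2 1/2}
PSO: 4 outcomes — {0/0 0/2 1/0 1/2}
target 0/2 ∈ {SC,TSO,PSO}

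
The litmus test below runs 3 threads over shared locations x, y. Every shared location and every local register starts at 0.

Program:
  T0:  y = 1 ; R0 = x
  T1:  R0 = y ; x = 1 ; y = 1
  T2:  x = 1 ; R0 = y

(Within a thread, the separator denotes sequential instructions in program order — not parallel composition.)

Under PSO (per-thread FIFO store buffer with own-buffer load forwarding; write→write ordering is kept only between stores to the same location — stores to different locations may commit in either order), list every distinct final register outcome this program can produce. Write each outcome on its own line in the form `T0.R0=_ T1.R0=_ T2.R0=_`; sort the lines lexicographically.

outcome vector order: (T0.R0,T1.R0,T2.R0)
|PSO outcomes| = 8

T0.R0=0 T1.R0=0 T2.R0=0
T0.R0=0 T1.R0=0 T2.R0=1
T0.R0=0 T1.R0=1 T2.R0=0
T0.R0=0 T1.R0=1 T2.R0=1
T0.R0=1 T1.R0=0 T2.R0=0
T0.R0=1 T1.R0=0 T2.R0=1
T0.R0=1 T1.R0=1 T2.R0=0
T0.R0=1 T1.R0=1 T2.R0=1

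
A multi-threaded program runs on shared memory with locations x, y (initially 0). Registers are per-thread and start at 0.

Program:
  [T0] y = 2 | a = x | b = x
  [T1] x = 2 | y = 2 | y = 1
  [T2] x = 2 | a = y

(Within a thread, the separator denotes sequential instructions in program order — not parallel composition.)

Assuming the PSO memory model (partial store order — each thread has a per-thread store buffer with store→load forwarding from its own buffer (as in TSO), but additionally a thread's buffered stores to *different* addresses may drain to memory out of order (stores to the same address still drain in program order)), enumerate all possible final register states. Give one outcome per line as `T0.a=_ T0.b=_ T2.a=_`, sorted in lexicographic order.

T0.a=0 T0.b=0 T2.a=0
T0.a=0 T0.b=0 T2.a=1
T0.a=0 T0.b=0 T2.a=2
T0.a=0 T0.b=2 T2.a=0
T0.a=0 T0.b=2 T2.a=1
T0.a=0 T0.b=2 T2.a=2
T0.a=2 T0.b=2 T2.a=0
T0.a=2 T0.b=2 T2.a=1
T0.a=2 T0.b=2 T2.a=2

outcome vector order: (T0.a,T0.b,T2.a)
|PSO outcomes| = 9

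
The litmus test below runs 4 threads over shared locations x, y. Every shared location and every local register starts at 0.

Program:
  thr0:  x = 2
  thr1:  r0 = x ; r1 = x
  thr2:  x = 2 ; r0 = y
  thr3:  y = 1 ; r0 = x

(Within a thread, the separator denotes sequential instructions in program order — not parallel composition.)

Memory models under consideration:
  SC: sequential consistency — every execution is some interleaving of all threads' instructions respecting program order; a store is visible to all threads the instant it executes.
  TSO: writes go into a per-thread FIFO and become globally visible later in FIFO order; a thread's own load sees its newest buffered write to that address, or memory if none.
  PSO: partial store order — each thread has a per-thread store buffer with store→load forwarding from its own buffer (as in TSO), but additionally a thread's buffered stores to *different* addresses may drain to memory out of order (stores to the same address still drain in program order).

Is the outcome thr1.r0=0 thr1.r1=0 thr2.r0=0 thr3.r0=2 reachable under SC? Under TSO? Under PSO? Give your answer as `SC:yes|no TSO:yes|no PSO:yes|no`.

SC:yes TSO:yes PSO:yes

outcome vector order: (thr1.r0,thr1.r1,thr2.r0,thr3.r0)
SC: 9 outcomes — {0002; 0010; 0012; 0202; 0210; 0212; 2202; 2210; 2212}
TSO: 12 outcomes — {0000; 0002; 0010; 0012; 0200; 0202; 0210; 0212; 2200; 2202; 2210; 2212}
PSO: 12 outcomes — {0000; 0002; 0010; 0012; 0200; 0202; 0210; 0212; 2200; 2202; 2210; 2212}
target 0002 ∈ {SC,TSO,PSO}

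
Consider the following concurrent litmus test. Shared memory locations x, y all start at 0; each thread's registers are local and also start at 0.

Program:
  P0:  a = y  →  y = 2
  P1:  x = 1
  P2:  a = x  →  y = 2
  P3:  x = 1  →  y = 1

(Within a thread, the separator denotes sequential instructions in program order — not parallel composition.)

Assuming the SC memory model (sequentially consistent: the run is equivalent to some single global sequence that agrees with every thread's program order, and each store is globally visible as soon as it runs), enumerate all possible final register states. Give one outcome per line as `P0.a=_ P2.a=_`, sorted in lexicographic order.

P0.a=0 P2.a=0
P0.a=0 P2.a=1
P0.a=1 P2.a=0
P0.a=1 P2.a=1
P0.a=2 P2.a=0
P0.a=2 P2.a=1

outcome vector order: (P0.a,P2.a)
|SC outcomes| = 6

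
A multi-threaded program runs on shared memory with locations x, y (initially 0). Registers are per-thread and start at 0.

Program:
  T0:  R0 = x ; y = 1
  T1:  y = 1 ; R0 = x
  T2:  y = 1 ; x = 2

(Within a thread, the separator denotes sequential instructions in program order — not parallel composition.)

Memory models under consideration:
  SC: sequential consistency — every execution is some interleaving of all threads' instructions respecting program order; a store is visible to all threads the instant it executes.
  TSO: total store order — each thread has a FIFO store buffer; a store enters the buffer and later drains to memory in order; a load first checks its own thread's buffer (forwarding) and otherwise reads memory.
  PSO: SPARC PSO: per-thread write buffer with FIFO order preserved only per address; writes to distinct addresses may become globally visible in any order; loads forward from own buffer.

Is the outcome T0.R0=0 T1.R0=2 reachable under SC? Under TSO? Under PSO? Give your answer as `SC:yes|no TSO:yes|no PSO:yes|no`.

SC:yes TSO:yes PSO:yes

outcome vector order: (T0.R0,T1.R0)
under SC → 00, 02, 20, 22
under TSO → 00, 02, 20, 22
under PSO → 00, 02, 20, 22
target 02 ∈ {SC,TSO,PSO}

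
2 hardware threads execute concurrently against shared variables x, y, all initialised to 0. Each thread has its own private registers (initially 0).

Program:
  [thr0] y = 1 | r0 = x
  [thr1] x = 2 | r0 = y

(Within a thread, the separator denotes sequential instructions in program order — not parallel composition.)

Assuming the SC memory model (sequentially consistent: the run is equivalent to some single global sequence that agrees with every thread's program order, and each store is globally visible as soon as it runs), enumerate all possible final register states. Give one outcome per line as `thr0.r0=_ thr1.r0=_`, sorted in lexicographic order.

thr0.r0=0 thr1.r0=1
thr0.r0=2 thr1.r0=0
thr0.r0=2 thr1.r0=1

outcome vector order: (thr0.r0,thr1.r0)
|SC outcomes| = 3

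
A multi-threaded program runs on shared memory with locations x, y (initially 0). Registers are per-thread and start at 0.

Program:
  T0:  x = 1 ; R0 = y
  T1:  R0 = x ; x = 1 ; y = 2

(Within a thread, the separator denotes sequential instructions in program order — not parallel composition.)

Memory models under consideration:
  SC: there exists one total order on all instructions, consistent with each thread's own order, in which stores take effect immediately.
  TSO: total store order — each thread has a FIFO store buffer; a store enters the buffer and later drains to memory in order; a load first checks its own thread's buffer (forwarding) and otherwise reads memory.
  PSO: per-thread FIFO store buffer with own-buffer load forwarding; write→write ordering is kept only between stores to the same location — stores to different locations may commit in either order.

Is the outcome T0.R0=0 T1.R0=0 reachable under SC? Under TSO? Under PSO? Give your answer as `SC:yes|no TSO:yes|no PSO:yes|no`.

outcome vector order: (T0.R0,T1.R0)
SC (4): (0,0) (0,1) (2,0) (2,1)
TSO (4): (0,0) (0,1) (2,0) (2,1)
PSO (4): (0,0) (0,1) (2,0) (2,1)
target (0,0) ∈ {SC,TSO,PSO}

SC:yes TSO:yes PSO:yes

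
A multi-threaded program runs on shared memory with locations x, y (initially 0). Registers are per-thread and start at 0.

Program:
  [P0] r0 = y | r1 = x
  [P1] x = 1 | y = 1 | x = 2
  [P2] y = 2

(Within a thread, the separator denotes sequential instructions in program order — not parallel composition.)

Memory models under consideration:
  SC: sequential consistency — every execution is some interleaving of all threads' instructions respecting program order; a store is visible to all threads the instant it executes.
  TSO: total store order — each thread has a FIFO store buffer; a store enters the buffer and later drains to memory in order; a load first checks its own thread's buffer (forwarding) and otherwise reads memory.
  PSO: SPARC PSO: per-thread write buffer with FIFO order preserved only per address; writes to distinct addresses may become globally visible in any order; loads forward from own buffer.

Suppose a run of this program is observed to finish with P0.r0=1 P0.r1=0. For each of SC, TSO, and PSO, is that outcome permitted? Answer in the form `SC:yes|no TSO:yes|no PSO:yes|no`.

SC:no TSO:no PSO:yes

outcome vector order: (P0.r0,P0.r1)
SC (8): 0/0 0/1 0/2 1/1 1/2 2/0 2/1 2/2
TSO (8): 0/0 0/1 0/2 1/1 1/2 2/0 2/1 2/2
PSO (9): 0/0 0/1 0/2 1/0 1/1 1/2 2/0 2/1 2/2
target 1/0 ∈ {PSO}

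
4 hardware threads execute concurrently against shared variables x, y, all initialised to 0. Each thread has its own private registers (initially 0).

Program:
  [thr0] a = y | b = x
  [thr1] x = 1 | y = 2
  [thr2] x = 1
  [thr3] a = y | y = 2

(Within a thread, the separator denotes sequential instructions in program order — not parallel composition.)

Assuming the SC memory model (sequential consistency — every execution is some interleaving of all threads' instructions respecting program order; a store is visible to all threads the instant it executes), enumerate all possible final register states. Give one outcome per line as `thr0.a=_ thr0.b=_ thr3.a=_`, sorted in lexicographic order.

outcome vector order: (thr0.a,thr0.b,thr3.a)
|SC outcomes| = 7

thr0.a=0 thr0.b=0 thr3.a=0
thr0.a=0 thr0.b=0 thr3.a=2
thr0.a=0 thr0.b=1 thr3.a=0
thr0.a=0 thr0.b=1 thr3.a=2
thr0.a=2 thr0.b=0 thr3.a=0
thr0.a=2 thr0.b=1 thr3.a=0
thr0.a=2 thr0.b=1 thr3.a=2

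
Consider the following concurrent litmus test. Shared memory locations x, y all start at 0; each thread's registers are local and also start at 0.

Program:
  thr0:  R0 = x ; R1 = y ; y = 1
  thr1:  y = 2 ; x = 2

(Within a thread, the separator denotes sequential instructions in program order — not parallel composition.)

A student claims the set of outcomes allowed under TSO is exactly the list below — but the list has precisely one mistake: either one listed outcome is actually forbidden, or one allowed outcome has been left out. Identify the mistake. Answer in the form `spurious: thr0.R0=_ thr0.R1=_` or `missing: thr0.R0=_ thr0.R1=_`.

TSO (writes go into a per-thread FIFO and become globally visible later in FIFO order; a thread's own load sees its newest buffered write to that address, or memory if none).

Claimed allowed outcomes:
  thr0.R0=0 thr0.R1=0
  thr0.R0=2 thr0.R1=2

outcome vector order: (thr0.R0,thr0.R1)
TSO (3): 00; 02; 22
TSO∖claimed = {02}

missing: thr0.R0=0 thr0.R1=2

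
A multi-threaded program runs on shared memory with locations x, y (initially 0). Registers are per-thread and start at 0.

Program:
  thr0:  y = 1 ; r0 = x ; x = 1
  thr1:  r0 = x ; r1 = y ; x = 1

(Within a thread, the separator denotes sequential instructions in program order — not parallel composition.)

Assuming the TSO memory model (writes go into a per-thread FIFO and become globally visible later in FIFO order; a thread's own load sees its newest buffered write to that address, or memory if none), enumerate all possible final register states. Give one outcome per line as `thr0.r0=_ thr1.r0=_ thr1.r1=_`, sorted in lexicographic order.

outcome vector order: (thr0.r0,thr1.r0,thr1.r1)
|TSO outcomes| = 5

thr0.r0=0 thr1.r0=0 thr1.r1=0
thr0.r0=0 thr1.r0=0 thr1.r1=1
thr0.r0=0 thr1.r0=1 thr1.r1=1
thr0.r0=1 thr1.r0=0 thr1.r1=0
thr0.r0=1 thr1.r0=0 thr1.r1=1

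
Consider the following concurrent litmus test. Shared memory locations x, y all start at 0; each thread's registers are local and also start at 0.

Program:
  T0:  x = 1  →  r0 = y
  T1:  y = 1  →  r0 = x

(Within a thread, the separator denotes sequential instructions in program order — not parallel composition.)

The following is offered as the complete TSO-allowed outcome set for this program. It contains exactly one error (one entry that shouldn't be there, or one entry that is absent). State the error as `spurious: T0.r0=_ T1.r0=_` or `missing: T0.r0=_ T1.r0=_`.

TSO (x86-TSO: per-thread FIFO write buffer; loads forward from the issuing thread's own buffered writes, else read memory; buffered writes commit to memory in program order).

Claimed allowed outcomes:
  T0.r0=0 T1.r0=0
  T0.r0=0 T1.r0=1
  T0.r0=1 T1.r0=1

outcome vector order: (T0.r0,T1.r0)
TSO: 4 outcomes — {00 01 10 11}
TSO∖claimed = {10}

missing: T0.r0=1 T1.r0=0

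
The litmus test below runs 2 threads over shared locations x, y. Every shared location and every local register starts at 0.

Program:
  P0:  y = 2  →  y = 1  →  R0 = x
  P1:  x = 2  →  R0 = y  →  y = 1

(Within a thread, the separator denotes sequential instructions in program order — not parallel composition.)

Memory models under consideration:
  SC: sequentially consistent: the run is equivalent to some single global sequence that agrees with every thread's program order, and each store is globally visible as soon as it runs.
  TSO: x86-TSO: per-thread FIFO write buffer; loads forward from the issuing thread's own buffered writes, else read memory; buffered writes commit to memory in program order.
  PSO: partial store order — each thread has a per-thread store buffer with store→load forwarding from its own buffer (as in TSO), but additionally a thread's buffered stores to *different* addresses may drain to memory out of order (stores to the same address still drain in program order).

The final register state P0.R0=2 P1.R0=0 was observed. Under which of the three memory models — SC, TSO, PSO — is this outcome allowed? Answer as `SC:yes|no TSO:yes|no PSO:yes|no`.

outcome vector order: (P0.R0,P1.R0)
SC: 4 outcomes — {01; 20; 21; 22}
TSO: 6 outcomes — {00; 01; 02; 20; 21; 22}
PSO: 6 outcomes — {00; 01; 02; 20; 21; 22}
target 20 ∈ {SC,TSO,PSO}

SC:yes TSO:yes PSO:yes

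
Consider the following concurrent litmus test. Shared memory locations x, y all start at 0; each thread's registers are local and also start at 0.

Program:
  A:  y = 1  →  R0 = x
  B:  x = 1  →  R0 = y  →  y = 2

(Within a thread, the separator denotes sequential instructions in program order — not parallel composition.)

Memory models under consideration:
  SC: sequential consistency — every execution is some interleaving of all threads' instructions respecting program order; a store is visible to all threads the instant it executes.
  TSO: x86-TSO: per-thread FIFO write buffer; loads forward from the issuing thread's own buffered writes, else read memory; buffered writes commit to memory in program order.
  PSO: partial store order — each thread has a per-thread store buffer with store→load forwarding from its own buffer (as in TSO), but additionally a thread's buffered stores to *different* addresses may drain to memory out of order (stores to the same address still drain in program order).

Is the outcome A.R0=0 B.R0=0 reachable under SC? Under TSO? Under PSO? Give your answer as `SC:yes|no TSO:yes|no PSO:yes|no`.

outcome vector order: (A.R0,B.R0)
[SC] allowed = {01 10 11}
[TSO] allowed = {00 01 10 11}
[PSO] allowed = {00 01 10 11}
target 00 ∈ {TSO,PSO}

SC:no TSO:yes PSO:yes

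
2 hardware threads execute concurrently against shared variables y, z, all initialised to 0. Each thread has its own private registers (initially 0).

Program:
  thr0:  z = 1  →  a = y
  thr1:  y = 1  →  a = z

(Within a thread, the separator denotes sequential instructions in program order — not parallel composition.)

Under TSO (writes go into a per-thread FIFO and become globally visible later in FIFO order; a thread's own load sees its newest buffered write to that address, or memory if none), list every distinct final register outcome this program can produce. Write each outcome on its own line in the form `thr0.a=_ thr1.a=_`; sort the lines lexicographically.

thr0.a=0 thr1.a=0
thr0.a=0 thr1.a=1
thr0.a=1 thr1.a=0
thr0.a=1 thr1.a=1

outcome vector order: (thr0.a,thr1.a)
|TSO outcomes| = 4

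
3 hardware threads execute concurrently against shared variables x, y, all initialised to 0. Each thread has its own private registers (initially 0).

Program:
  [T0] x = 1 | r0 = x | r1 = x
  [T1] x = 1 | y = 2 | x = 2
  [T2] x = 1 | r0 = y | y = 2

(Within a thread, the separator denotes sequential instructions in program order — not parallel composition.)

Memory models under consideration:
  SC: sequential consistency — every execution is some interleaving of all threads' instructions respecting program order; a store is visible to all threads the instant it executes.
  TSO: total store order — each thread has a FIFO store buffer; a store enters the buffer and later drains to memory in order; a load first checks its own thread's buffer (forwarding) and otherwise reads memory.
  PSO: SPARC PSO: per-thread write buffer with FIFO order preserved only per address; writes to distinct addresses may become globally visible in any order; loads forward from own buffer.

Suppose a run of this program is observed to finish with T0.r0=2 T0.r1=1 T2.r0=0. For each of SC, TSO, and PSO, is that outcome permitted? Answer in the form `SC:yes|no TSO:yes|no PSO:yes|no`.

outcome vector order: (T0.r0,T0.r1,T2.r0)
SC (7): (1,1,0); (1,1,2); (1,2,0); (1,2,2); (2,1,2); (2,2,0); (2,2,2)
TSO (8): (1,1,0); (1,1,2); (1,2,0); (1,2,2); (2,1,0); (2,1,2); (2,2,0); (2,2,2)
PSO (8): (1,1,0); (1,1,2); (1,2,0); (1,2,2); (2,1,0); (2,1,2); (2,2,0); (2,2,2)
target (2,1,0) ∈ {TSO,PSO}

SC:no TSO:yes PSO:yes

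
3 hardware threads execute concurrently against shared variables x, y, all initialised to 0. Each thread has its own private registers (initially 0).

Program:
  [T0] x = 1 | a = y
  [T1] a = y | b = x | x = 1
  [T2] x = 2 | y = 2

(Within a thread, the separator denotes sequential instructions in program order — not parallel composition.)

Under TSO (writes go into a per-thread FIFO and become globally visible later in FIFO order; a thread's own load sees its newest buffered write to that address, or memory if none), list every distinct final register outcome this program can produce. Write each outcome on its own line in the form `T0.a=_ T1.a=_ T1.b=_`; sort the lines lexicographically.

outcome vector order: (T0.a,T1.a,T1.b)
|TSO outcomes| = 10

T0.a=0 T1.a=0 T1.b=0
T0.a=0 T1.a=0 T1.b=1
T0.a=0 T1.a=0 T1.b=2
T0.a=0 T1.a=2 T1.b=1
T0.a=0 T1.a=2 T1.b=2
T0.a=2 T1.a=0 T1.b=0
T0.a=2 T1.a=0 T1.b=1
T0.a=2 T1.a=0 T1.b=2
T0.a=2 T1.a=2 T1.b=1
T0.a=2 T1.a=2 T1.b=2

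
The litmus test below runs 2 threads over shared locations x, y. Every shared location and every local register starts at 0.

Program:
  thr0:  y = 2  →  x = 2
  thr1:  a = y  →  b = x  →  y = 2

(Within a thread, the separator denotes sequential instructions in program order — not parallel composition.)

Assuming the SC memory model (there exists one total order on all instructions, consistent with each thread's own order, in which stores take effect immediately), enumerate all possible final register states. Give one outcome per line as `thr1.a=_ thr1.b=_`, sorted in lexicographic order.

thr1.a=0 thr1.b=0
thr1.a=0 thr1.b=2
thr1.a=2 thr1.b=0
thr1.a=2 thr1.b=2

outcome vector order: (thr1.a,thr1.b)
|SC outcomes| = 4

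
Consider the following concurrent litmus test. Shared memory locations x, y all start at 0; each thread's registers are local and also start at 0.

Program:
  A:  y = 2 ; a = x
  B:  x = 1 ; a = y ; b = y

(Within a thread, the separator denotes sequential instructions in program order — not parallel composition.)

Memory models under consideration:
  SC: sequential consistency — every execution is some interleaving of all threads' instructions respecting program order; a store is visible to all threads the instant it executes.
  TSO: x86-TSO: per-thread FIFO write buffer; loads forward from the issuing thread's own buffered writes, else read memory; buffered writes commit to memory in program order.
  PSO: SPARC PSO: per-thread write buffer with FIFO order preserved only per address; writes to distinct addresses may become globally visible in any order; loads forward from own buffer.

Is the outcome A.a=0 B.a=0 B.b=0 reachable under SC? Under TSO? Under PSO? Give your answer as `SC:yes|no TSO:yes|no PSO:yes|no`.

SC:no TSO:yes PSO:yes

outcome vector order: (A.a,B.a,B.b)
[SC] allowed = {0/2/2 1/0/0 1/0/2 1/2/2}
[TSO] allowed = {0/0/0 0/0/2 0/2/2 1/0/0 1/0/2 1/2/2}
[PSO] allowed = {0/0/0 0/0/2 0/2/2 1/0/0 1/0/2 1/2/2}
target 0/0/0 ∈ {TSO,PSO}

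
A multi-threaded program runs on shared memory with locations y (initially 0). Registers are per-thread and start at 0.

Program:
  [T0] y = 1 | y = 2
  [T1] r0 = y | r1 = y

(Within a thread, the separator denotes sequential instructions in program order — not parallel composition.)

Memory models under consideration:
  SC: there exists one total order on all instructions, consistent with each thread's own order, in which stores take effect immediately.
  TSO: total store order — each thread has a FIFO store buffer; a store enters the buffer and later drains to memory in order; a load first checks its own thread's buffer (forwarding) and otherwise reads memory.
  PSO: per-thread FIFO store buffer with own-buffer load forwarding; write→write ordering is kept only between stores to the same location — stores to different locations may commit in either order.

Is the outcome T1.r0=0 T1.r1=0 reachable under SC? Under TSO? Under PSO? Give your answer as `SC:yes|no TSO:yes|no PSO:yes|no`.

outcome vector order: (T1.r0,T1.r1)
under SC → <0 0>, <0 1>, <0 2>, <1 1>, <1 2>, <2 2>
under TSO → <0 0>, <0 1>, <0 2>, <1 1>, <1 2>, <2 2>
under PSO → <0 0>, <0 1>, <0 2>, <1 1>, <1 2>, <2 2>
target <0 0> ∈ {SC,TSO,PSO}

SC:yes TSO:yes PSO:yes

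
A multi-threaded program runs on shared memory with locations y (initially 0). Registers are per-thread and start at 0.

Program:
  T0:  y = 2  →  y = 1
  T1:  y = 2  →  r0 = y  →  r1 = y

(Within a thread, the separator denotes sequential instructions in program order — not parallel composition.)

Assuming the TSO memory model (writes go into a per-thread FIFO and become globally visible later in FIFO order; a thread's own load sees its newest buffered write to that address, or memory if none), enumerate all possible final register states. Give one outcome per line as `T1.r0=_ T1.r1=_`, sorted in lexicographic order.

outcome vector order: (T1.r0,T1.r1)
|TSO outcomes| = 3

T1.r0=1 T1.r1=1
T1.r0=2 T1.r1=1
T1.r0=2 T1.r1=2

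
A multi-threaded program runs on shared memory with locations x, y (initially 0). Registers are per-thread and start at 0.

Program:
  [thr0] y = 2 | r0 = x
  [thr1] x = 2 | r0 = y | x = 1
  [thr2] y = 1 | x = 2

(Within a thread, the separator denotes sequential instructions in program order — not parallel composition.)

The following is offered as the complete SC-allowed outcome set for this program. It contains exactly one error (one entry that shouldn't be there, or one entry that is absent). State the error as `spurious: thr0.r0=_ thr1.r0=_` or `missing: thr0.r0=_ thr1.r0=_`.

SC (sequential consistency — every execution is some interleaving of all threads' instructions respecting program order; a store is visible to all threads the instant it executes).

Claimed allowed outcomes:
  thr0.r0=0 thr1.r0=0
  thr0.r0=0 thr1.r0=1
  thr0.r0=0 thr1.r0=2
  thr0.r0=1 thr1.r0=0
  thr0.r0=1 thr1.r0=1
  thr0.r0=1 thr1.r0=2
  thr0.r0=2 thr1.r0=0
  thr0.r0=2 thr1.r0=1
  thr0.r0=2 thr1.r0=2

spurious: thr0.r0=0 thr1.r0=0

outcome vector order: (thr0.r0,thr1.r0)
SC: 8 outcomes — {<0 1>; <0 2>; <1 0>; <1 1>; <1 2>; <2 0>; <2 1>; <2 2>}
claimed∖SC = {<0 0>}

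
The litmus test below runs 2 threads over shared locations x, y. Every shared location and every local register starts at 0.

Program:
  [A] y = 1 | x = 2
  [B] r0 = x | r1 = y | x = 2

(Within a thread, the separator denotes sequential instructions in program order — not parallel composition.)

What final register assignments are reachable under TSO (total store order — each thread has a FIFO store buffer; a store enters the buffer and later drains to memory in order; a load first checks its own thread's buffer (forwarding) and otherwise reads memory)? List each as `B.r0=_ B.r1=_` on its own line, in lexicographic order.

B.r0=0 B.r1=0
B.r0=0 B.r1=1
B.r0=2 B.r1=1

outcome vector order: (B.r0,B.r1)
|TSO outcomes| = 3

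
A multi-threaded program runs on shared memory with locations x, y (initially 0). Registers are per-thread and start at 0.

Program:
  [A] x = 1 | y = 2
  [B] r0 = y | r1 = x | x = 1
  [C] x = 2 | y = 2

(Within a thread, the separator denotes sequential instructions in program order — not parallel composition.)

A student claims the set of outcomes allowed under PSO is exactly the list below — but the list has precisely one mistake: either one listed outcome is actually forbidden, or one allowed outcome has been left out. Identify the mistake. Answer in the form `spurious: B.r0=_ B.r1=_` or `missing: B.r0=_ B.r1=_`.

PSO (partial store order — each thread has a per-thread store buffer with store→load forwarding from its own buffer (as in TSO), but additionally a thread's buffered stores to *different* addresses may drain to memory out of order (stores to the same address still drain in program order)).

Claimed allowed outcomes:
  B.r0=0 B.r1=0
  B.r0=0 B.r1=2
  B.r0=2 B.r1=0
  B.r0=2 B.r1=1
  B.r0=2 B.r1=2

missing: B.r0=0 B.r1=1

outcome vector order: (B.r0,B.r1)
PSO: 6 outcomes — {00 01 02 20 21 22}
PSO∖claimed = {01}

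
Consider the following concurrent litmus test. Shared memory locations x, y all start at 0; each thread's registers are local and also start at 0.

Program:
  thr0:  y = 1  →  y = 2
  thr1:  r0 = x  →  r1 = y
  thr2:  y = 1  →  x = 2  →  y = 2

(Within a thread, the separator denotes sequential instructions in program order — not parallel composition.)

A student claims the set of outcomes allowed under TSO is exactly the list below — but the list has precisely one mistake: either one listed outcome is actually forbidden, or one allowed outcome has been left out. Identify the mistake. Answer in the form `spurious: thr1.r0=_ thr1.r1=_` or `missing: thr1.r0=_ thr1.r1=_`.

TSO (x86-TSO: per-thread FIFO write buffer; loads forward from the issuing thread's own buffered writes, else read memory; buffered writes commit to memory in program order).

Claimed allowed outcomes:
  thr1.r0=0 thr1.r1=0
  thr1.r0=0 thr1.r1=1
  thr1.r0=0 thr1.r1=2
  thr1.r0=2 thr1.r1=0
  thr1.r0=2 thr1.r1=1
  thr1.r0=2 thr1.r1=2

spurious: thr1.r0=2 thr1.r1=0

outcome vector order: (thr1.r0,thr1.r1)
under TSO → 00, 01, 02, 21, 22
claimed∖TSO = {20}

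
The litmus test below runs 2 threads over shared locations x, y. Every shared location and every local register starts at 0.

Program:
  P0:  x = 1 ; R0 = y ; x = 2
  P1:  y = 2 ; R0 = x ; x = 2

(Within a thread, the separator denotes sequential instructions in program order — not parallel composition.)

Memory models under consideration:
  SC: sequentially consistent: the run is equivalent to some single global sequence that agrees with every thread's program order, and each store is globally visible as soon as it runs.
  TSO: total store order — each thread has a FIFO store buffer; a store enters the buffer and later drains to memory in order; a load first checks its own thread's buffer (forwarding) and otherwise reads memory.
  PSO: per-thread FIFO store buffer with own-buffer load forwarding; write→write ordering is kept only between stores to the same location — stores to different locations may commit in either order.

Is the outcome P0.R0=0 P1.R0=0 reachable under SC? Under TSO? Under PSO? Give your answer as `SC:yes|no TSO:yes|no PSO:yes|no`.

SC:no TSO:yes PSO:yes

outcome vector order: (P0.R0,P1.R0)
[SC] allowed = {01 02 20 21 22}
[TSO] allowed = {00 01 02 20 21 22}
[PSO] allowed = {00 01 02 20 21 22}
target 00 ∈ {TSO,PSO}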